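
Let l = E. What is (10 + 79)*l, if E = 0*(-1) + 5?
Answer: 445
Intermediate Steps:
E = 5 (E = 0 + 5 = 5)
l = 5
(10 + 79)*l = (10 + 79)*5 = 89*5 = 445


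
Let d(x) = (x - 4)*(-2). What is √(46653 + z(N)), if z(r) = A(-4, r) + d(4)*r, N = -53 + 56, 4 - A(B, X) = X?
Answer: √46654 ≈ 216.00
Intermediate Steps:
A(B, X) = 4 - X
N = 3
d(x) = 8 - 2*x (d(x) = (-4 + x)*(-2) = 8 - 2*x)
z(r) = 4 - r (z(r) = (4 - r) + (8 - 2*4)*r = (4 - r) + (8 - 8)*r = (4 - r) + 0*r = (4 - r) + 0 = 4 - r)
√(46653 + z(N)) = √(46653 + (4 - 1*3)) = √(46653 + (4 - 3)) = √(46653 + 1) = √46654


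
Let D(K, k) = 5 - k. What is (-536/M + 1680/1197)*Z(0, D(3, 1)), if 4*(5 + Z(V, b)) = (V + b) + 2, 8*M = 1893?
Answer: 108472/35967 ≈ 3.0159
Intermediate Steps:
M = 1893/8 (M = (⅛)*1893 = 1893/8 ≈ 236.63)
Z(V, b) = -9/2 + V/4 + b/4 (Z(V, b) = -5 + ((V + b) + 2)/4 = -5 + (2 + V + b)/4 = -5 + (½ + V/4 + b/4) = -9/2 + V/4 + b/4)
(-536/M + 1680/1197)*Z(0, D(3, 1)) = (-536/1893/8 + 1680/1197)*(-9/2 + (¼)*0 + (5 - 1*1)/4) = (-536*8/1893 + 1680*(1/1197))*(-9/2 + 0 + (5 - 1)/4) = (-4288/1893 + 80/57)*(-9/2 + 0 + (¼)*4) = -30992*(-9/2 + 0 + 1)/35967 = -30992/35967*(-7/2) = 108472/35967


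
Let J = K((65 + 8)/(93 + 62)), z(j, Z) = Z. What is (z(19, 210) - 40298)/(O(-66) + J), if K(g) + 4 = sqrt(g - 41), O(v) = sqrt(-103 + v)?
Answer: 6213640*I/(2015 + 3*sqrt(108190) + 620*I) ≈ 410.05 + 1985.3*I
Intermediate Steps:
K(g) = -4 + sqrt(-41 + g) (K(g) = -4 + sqrt(g - 41) = -4 + sqrt(-41 + g))
J = -4 + 3*I*sqrt(108190)/155 (J = -4 + sqrt(-41 + (65 + 8)/(93 + 62)) = -4 + sqrt(-41 + 73/155) = -4 + sqrt(-6282/155) = -4 + 3*I*sqrt(108190)/155 ≈ -4.0 + 6.3662*I)
(z(19, 210) - 40298)/(O(-66) + J) = (210 - 40298)/(sqrt(-103 - 66) + (-4 + 3*I*sqrt(108190)/155)) = -40088/(sqrt(-169) + (-4 + 3*I*sqrt(108190)/155)) = -40088/(13*I + (-4 + 3*I*sqrt(108190)/155)) = -40088/(-4 + 13*I + 3*I*sqrt(108190)/155)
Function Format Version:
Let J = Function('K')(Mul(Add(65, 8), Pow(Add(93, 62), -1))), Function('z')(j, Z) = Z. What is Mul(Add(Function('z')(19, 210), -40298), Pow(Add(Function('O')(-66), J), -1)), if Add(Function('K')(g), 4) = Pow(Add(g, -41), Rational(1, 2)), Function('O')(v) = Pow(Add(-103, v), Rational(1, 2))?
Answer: Mul(6213640, I, Pow(Add(2015, Mul(3, Pow(108190, Rational(1, 2))), Mul(620, I)), -1)) ≈ Add(410.05, Mul(1985.3, I))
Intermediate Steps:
Function('K')(g) = Add(-4, Pow(Add(-41, g), Rational(1, 2))) (Function('K')(g) = Add(-4, Pow(Add(g, -41), Rational(1, 2))) = Add(-4, Pow(Add(-41, g), Rational(1, 2))))
J = Add(-4, Mul(Rational(3, 155), I, Pow(108190, Rational(1, 2)))) (J = Add(-4, Pow(Add(-41, Mul(Add(65, 8), Pow(Add(93, 62), -1))), Rational(1, 2))) = Add(-4, Pow(Add(-41, Mul(73, Pow(155, -1))), Rational(1, 2))) = Add(-4, Pow(Add(-41, Mul(73, Rational(1, 155))), Rational(1, 2))) = Add(-4, Pow(Add(-41, Rational(73, 155)), Rational(1, 2))) = Add(-4, Pow(Rational(-6282, 155), Rational(1, 2))) = Add(-4, Mul(Rational(3, 155), I, Pow(108190, Rational(1, 2)))) ≈ Add(-4.0000, Mul(6.3662, I)))
Mul(Add(Function('z')(19, 210), -40298), Pow(Add(Function('O')(-66), J), -1)) = Mul(Add(210, -40298), Pow(Add(Pow(Add(-103, -66), Rational(1, 2)), Add(-4, Mul(Rational(3, 155), I, Pow(108190, Rational(1, 2))))), -1)) = Mul(-40088, Pow(Add(Pow(-169, Rational(1, 2)), Add(-4, Mul(Rational(3, 155), I, Pow(108190, Rational(1, 2))))), -1)) = Mul(-40088, Pow(Add(Mul(13, I), Add(-4, Mul(Rational(3, 155), I, Pow(108190, Rational(1, 2))))), -1)) = Mul(-40088, Pow(Add(-4, Mul(13, I), Mul(Rational(3, 155), I, Pow(108190, Rational(1, 2)))), -1))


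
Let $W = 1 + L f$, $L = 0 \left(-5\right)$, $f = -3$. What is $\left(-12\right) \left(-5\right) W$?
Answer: $60$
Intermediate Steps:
$L = 0$
$W = 1$ ($W = 1 + 0 \left(-3\right) = 1 + 0 = 1$)
$\left(-12\right) \left(-5\right) W = \left(-12\right) \left(-5\right) 1 = 60 \cdot 1 = 60$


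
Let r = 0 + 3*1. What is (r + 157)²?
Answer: 25600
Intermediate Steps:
r = 3 (r = 0 + 3 = 3)
(r + 157)² = (3 + 157)² = 160² = 25600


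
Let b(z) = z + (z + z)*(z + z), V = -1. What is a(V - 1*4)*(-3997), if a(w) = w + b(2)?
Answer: -51961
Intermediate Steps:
b(z) = z + 4*z**2 (b(z) = z + (2*z)*(2*z) = z + 4*z**2)
a(w) = 18 + w (a(w) = w + 2*(1 + 4*2) = w + 2*(1 + 8) = w + 2*9 = w + 18 = 18 + w)
a(V - 1*4)*(-3997) = (18 + (-1 - 1*4))*(-3997) = (18 + (-1 - 4))*(-3997) = (18 - 5)*(-3997) = 13*(-3997) = -51961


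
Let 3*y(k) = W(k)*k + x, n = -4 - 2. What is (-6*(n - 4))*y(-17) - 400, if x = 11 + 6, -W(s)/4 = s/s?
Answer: 1300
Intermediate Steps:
W(s) = -4 (W(s) = -4*s/s = -4*1 = -4)
x = 17
n = -6
y(k) = 17/3 - 4*k/3 (y(k) = (-4*k + 17)/3 = (17 - 4*k)/3 = 17/3 - 4*k/3)
(-6*(n - 4))*y(-17) - 400 = (-6*(-6 - 4))*(17/3 - 4/3*(-17)) - 400 = (-6*(-10))*(17/3 + 68/3) - 400 = 60*(85/3) - 400 = 1700 - 400 = 1300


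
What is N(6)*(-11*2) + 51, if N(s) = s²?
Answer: -741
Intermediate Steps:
N(6)*(-11*2) + 51 = 6²*(-11*2) + 51 = 36*(-22) + 51 = -792 + 51 = -741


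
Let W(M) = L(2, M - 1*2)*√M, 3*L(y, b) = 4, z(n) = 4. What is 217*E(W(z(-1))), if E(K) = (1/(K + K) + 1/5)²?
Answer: 208537/6400 ≈ 32.584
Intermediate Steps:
L(y, b) = 4/3 (L(y, b) = (⅓)*4 = 4/3)
W(M) = 4*√M/3
E(K) = (⅕ + 1/(2*K))² (E(K) = (1/(2*K) + ⅕)² = (⅕ + 1/(2*K))²)
217*E(W(z(-1))) = 217*((5 + 2*(4*√4/3))²/(100*(4*√4/3)²)) = 217*((5 + 2*((4/3)*2))²/(100*((4/3)*2)²)) = 217*((5 + 2*(8/3))²/(100*(8/3)²)) = 217*((1/100)*(9/64)*(5 + 16/3)²) = 217*((1/100)*(9/64)*(31/3)²) = 217*((1/100)*(9/64)*(961/9)) = 217*(961/6400) = 208537/6400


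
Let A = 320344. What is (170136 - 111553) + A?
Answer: 378927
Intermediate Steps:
(170136 - 111553) + A = (170136 - 111553) + 320344 = 58583 + 320344 = 378927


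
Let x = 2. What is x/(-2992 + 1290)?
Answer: -1/851 ≈ -0.0011751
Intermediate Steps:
x/(-2992 + 1290) = 2/(-2992 + 1290) = 2/(-1702) = -1/1702*2 = -1/851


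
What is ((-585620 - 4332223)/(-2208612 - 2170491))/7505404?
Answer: 546427/3651881908068 ≈ 1.4963e-7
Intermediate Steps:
((-585620 - 4332223)/(-2208612 - 2170491))/7505404 = -4917843/(-4379103)*(1/7505404) = -4917843*(-1/4379103)*(1/7505404) = (546427/486567)*(1/7505404) = 546427/3651881908068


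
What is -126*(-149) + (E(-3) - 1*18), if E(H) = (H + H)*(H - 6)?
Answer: 18810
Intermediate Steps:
E(H) = 2*H*(-6 + H) (E(H) = (2*H)*(-6 + H) = 2*H*(-6 + H))
-126*(-149) + (E(-3) - 1*18) = -126*(-149) + (2*(-3)*(-6 - 3) - 1*18) = 18774 + (2*(-3)*(-9) - 18) = 18774 + (54 - 18) = 18774 + 36 = 18810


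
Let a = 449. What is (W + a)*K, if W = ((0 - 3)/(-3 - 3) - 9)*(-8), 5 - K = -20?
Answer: 12925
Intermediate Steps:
K = 25 (K = 5 - 1*(-20) = 5 + 20 = 25)
W = 68 (W = (-3/(-6) - 9)*(-8) = (-3*(-⅙) - 9)*(-8) = (½ - 9)*(-8) = -17/2*(-8) = 68)
(W + a)*K = (68 + 449)*25 = 517*25 = 12925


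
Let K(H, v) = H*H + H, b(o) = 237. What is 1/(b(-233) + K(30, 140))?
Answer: 1/1167 ≈ 0.00085690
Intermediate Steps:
K(H, v) = H + H**2 (K(H, v) = H**2 + H = H + H**2)
1/(b(-233) + K(30, 140)) = 1/(237 + 30*(1 + 30)) = 1/(237 + 30*31) = 1/(237 + 930) = 1/1167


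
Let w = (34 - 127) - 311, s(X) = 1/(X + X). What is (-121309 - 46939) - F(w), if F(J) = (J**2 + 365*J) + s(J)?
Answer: -148675231/808 ≈ -1.8400e+5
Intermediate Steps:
s(X) = 1/(2*X)
w = -404 (w = -93 - 311 = -404)
F(J) = J**2 + 1/(2*J) + 365*J (F(J) = (J**2 + 365*J) + 1/(2*J) = J**2 + 1/(2*J) + 365*J)
(-121309 - 46939) - F(w) = (-121309 - 46939) - ((-404)**2 + (1/2)/(-404) + 365*(-404)) = -168248 - (163216 + (1/2)*(-1/404) - 147460) = -168248 - (163216 - 1/808 - 147460) = -168248 - 1*12730847/808 = -168248 - 12730847/808 = -148675231/808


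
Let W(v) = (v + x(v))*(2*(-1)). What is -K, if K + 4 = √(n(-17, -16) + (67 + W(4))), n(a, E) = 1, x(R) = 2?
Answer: 4 - 2*√14 ≈ -3.4833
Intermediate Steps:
W(v) = -4 - 2*v (W(v) = (v + 2)*(2*(-1)) = (2 + v)*(-2) = -4 - 2*v)
K = -4 + 2*√14 (K = -4 + √(1 + (67 + (-4 - 2*4))) = -4 + √(1 + (67 + (-4 - 8))) = -4 + √(1 + (67 - 12)) = -4 + √(1 + 55) = -4 + √56 = -4 + 2*√14 ≈ 3.4833)
-K = -(-4 + 2*√14) = 4 - 2*√14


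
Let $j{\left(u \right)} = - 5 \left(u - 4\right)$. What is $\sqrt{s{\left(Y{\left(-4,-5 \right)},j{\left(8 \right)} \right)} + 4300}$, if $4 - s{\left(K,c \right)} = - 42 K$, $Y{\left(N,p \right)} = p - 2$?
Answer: $\sqrt{4010} \approx 63.325$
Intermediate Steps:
$Y{\left(N,p \right)} = -2 + p$
$j{\left(u \right)} = 20 - 5 u$ ($j{\left(u \right)} = - 5 \left(-4 + u\right) = 20 - 5 u$)
$s{\left(K,c \right)} = 4 + 42 K$ ($s{\left(K,c \right)} = 4 - - 42 K = 4 + 42 K$)
$\sqrt{s{\left(Y{\left(-4,-5 \right)},j{\left(8 \right)} \right)} + 4300} = \sqrt{\left(4 + 42 \left(-2 - 5\right)\right) + 4300} = \sqrt{\left(4 + 42 \left(-7\right)\right) + 4300} = \sqrt{\left(4 - 294\right) + 4300} = \sqrt{-290 + 4300} = \sqrt{4010}$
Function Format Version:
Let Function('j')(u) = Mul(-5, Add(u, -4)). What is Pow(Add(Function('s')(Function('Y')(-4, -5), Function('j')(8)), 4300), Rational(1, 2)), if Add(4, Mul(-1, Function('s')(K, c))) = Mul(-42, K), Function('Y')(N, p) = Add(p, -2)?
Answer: Pow(4010, Rational(1, 2)) ≈ 63.325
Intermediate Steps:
Function('Y')(N, p) = Add(-2, p)
Function('j')(u) = Add(20, Mul(-5, u)) (Function('j')(u) = Mul(-5, Add(-4, u)) = Add(20, Mul(-5, u)))
Function('s')(K, c) = Add(4, Mul(42, K)) (Function('s')(K, c) = Add(4, Mul(-1, Mul(-42, K))) = Add(4, Mul(42, K)))
Pow(Add(Function('s')(Function('Y')(-4, -5), Function('j')(8)), 4300), Rational(1, 2)) = Pow(Add(Add(4, Mul(42, Add(-2, -5))), 4300), Rational(1, 2)) = Pow(Add(Add(4, Mul(42, -7)), 4300), Rational(1, 2)) = Pow(Add(Add(4, -294), 4300), Rational(1, 2)) = Pow(Add(-290, 4300), Rational(1, 2)) = Pow(4010, Rational(1, 2))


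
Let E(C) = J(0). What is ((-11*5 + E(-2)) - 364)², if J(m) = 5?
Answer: 171396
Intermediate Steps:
E(C) = 5
((-11*5 + E(-2)) - 364)² = ((-11*5 + 5) - 364)² = ((-55 + 5) - 364)² = (-50 - 364)² = (-414)² = 171396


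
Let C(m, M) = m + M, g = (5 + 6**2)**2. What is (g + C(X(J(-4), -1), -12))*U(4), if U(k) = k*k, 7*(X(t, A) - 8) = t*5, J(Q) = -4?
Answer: 187504/7 ≈ 26786.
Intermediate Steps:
X(t, A) = 8 + 5*t/7 (X(t, A) = 8 + (t*5)/7 = 8 + (5*t)/7 = 8 + 5*t/7)
g = 1681 (g = (5 + 36)**2 = 41**2 = 1681)
C(m, M) = M + m
U(k) = k**2
(g + C(X(J(-4), -1), -12))*U(4) = (1681 + (-12 + (8 + (5/7)*(-4))))*4**2 = (1681 + (-12 + (8 - 20/7)))*16 = (1681 + (-12 + 36/7))*16 = (1681 - 48/7)*16 = (11719/7)*16 = 187504/7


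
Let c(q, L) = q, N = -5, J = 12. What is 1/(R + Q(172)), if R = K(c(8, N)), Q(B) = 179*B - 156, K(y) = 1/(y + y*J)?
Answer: 104/3185729 ≈ 3.2646e-5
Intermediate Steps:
K(y) = 1/(13*y) (K(y) = 1/(y + y*12) = 1/(y + 12*y) = 1/(13*y))
Q(B) = -156 + 179*B
R = 1/104 (R = (1/13)/8 = (1/13)*(1/8) = 1/104 ≈ 0.0096154)
1/(R + Q(172)) = 1/(1/104 + (-156 + 179*172)) = 1/(1/104 + (-156 + 30788)) = 1/(1/104 + 30632) = 1/(3185729/104) = 104/3185729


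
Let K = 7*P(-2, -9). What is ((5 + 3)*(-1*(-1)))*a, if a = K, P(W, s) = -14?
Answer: -784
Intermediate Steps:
K = -98 (K = 7*(-14) = -98)
a = -98
((5 + 3)*(-1*(-1)))*a = ((5 + 3)*(-1*(-1)))*(-98) = (8*1)*(-98) = 8*(-98) = -784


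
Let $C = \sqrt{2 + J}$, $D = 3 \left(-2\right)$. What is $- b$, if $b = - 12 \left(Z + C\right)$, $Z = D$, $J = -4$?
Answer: $-72 + 12 i \sqrt{2} \approx -72.0 + 16.971 i$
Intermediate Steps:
$D = -6$
$Z = -6$
$C = i \sqrt{2}$ ($C = \sqrt{2 - 4} = \sqrt{-2} = i \sqrt{2} \approx 1.4142 i$)
$b = 72 - 12 i \sqrt{2}$ ($b = - 12 \left(-6 + i \sqrt{2}\right) = 72 - 12 i \sqrt{2} \approx 72.0 - 16.971 i$)
$- b = - (72 - 12 i \sqrt{2}) = -72 + 12 i \sqrt{2}$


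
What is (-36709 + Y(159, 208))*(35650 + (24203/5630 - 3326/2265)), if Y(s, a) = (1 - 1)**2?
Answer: -3337898799057547/2550390 ≈ -1.3088e+9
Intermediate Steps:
Y(s, a) = 0 (Y(s, a) = 0**2 = 0)
(-36709 + Y(159, 208))*(35650 + (24203/5630 - 3326/2265)) = (-36709 + 0)*(35650 + (24203/5630 - 3326/2265)) = -36709*(35650 + (24203*(1/5630) - 3326*1/2265)) = -36709*(35650 + (24203/5630 - 3326/2265)) = -36709*(35650 + 7218883/2550390) = -36709*90928622383/2550390 = -3337898799057547/2550390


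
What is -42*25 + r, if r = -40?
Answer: -1090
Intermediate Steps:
-42*25 + r = -42*25 - 40 = -1050 - 40 = -1090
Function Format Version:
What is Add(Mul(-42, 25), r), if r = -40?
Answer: -1090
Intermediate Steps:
Add(Mul(-42, 25), r) = Add(Mul(-42, 25), -40) = Add(-1050, -40) = -1090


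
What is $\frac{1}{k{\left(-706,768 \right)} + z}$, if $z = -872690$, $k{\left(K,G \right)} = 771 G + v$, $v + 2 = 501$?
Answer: $- \frac{1}{280063} \approx -3.5706 \cdot 10^{-6}$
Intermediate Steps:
$v = 499$ ($v = -2 + 501 = 499$)
$k{\left(K,G \right)} = 499 + 771 G$ ($k{\left(K,G \right)} = 771 G + 499 = 499 + 771 G$)
$\frac{1}{k{\left(-706,768 \right)} + z} = \frac{1}{\left(499 + 771 \cdot 768\right) - 872690} = \frac{1}{\left(499 + 592128\right) - 872690} = \frac{1}{592627 - 872690} = \frac{1}{-280063} = - \frac{1}{280063}$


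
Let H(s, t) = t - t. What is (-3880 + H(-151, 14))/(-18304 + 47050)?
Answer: -1940/14373 ≈ -0.13498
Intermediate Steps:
H(s, t) = 0
(-3880 + H(-151, 14))/(-18304 + 47050) = (-3880 + 0)/(-18304 + 47050) = -3880/28746 = -3880*1/28746 = -1940/14373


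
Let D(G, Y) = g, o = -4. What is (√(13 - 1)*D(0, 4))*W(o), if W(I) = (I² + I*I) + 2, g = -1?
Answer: -68*√3 ≈ -117.78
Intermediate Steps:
W(I) = 2 + 2*I² (W(I) = (I² + I²) + 2 = 2*I² + 2 = 2 + 2*I²)
D(G, Y) = -1
(√(13 - 1)*D(0, 4))*W(o) = (√(13 - 1)*(-1))*(2 + 2*(-4)²) = (√12*(-1))*(2 + 2*16) = ((2*√3)*(-1))*(2 + 32) = -2*√3*34 = -68*√3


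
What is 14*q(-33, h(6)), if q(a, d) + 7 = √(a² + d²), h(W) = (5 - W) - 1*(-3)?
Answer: -98 + 14*√1093 ≈ 364.85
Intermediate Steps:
h(W) = 8 - W (h(W) = (5 - W) + 3 = 8 - W)
q(a, d) = -7 + √(a² + d²)
14*q(-33, h(6)) = 14*(-7 + √((-33)² + (8 - 1*6)²)) = 14*(-7 + √(1089 + (8 - 6)²)) = 14*(-7 + √(1089 + 2²)) = 14*(-7 + √(1089 + 4)) = 14*(-7 + √1093) = -98 + 14*√1093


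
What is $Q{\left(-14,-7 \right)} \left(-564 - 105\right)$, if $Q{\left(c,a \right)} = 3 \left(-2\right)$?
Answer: $4014$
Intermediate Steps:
$Q{\left(c,a \right)} = -6$
$Q{\left(-14,-7 \right)} \left(-564 - 105\right) = - 6 \left(-564 - 105\right) = \left(-6\right) \left(-669\right) = 4014$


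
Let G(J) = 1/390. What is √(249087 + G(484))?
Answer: √37886133090/390 ≈ 499.09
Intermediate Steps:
G(J) = 1/390
√(249087 + G(484)) = √(249087 + 1/390) = √(97143931/390) = √37886133090/390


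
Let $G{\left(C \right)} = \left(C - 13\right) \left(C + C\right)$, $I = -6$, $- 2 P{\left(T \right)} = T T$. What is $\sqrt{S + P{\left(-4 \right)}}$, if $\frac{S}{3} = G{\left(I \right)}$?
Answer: $26$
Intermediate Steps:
$P{\left(T \right)} = - \frac{T^{2}}{2}$ ($P{\left(T \right)} = - \frac{T T}{2} = - \frac{T^{2}}{2}$)
$G{\left(C \right)} = 2 C \left(-13 + C\right)$ ($G{\left(C \right)} = \left(-13 + C\right) 2 C = 2 C \left(-13 + C\right)$)
$S = 684$ ($S = 3 \cdot 2 \left(-6\right) \left(-13 - 6\right) = 3 \cdot 2 \left(-6\right) \left(-19\right) = 3 \cdot 228 = 684$)
$\sqrt{S + P{\left(-4 \right)}} = \sqrt{684 - \frac{\left(-4\right)^{2}}{2}} = \sqrt{684 - 8} = \sqrt{676} = 26$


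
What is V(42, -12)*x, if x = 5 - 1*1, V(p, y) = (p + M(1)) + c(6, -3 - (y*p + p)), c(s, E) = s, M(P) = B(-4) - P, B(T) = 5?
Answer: 208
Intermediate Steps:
M(P) = 5 - P
V(p, y) = 10 + p (V(p, y) = (p + (5 - 1*1)) + 6 = (p + (5 - 1)) + 6 = (p + 4) + 6 = (4 + p) + 6 = 10 + p)
x = 4 (x = 5 - 1 = 4)
V(42, -12)*x = (10 + 42)*4 = 52*4 = 208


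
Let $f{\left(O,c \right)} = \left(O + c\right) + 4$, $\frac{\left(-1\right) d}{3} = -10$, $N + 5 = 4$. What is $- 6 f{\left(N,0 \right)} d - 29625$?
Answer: $-30165$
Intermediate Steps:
$N = -1$ ($N = -5 + 4 = -1$)
$d = 30$ ($d = \left(-3\right) \left(-10\right) = 30$)
$f{\left(O,c \right)} = 4 + O + c$
$- 6 f{\left(N,0 \right)} d - 29625 = - 6 \left(4 - 1 + 0\right) 30 - 29625 = \left(-6\right) 3 \cdot 30 - 29625 = \left(-18\right) 30 - 29625 = -540 - 29625 = -30165$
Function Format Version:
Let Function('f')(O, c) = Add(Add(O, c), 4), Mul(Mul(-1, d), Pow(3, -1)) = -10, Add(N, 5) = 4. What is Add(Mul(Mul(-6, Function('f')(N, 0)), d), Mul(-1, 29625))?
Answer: -30165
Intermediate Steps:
N = -1 (N = Add(-5, 4) = -1)
d = 30 (d = Mul(-3, -10) = 30)
Function('f')(O, c) = Add(4, O, c)
Add(Mul(Mul(-6, Function('f')(N, 0)), d), Mul(-1, 29625)) = Add(Mul(Mul(-6, Add(4, -1, 0)), 30), Mul(-1, 29625)) = Add(Mul(Mul(-6, 3), 30), -29625) = Add(Mul(-18, 30), -29625) = Add(-540, -29625) = -30165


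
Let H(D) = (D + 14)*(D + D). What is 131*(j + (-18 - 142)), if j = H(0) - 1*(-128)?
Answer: -4192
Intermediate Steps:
H(D) = 2*D*(14 + D) (H(D) = (14 + D)*(2*D) = 2*D*(14 + D))
j = 128 (j = 2*0*(14 + 0) - 1*(-128) = 2*0*14 + 128 = 0 + 128 = 128)
131*(j + (-18 - 142)) = 131*(128 + (-18 - 142)) = 131*(128 - 160) = 131*(-32) = -4192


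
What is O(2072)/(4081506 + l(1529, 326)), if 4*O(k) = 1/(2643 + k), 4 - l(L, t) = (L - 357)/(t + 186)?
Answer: 32/2463271533705 ≈ 1.2991e-11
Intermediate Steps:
l(L, t) = 4 - (-357 + L)/(186 + t) (l(L, t) = 4 - (L - 357)/(t + 186) = 4 - (-357 + L)/(186 + t))
O(k) = 1/(4*(2643 + k))
O(2072)/(4081506 + l(1529, 326)) = (1/(4*(2643 + 2072)))/(4081506 + (1101 - 1*1529 + 4*326)/(186 + 326)) = ((¼)/4715)/(4081506 + (1101 - 1529 + 1304)/512) = ((¼)*(1/4715))/(4081506 + (1/512)*876) = 1/(18860*(4081506 + 219/128)) = 1/(18860*(522432987/128)) = (1/18860)*(128/522432987) = 32/2463271533705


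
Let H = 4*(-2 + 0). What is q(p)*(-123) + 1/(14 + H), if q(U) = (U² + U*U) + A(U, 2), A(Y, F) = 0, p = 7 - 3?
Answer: -23615/6 ≈ -3935.8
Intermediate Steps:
p = 4
H = -8 (H = 4*(-2) = -8)
q(U) = 2*U² (q(U) = (U² + U*U) + 0 = (U² + U²) + 0 = 2*U² + 0 = 2*U²)
q(p)*(-123) + 1/(14 + H) = (2*4²)*(-123) + 1/(14 - 8) = (2*16)*(-123) + 1/6 = 32*(-123) + ⅙ = -3936 + ⅙ = -23615/6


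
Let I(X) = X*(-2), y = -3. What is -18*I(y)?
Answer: -108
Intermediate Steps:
I(X) = -2*X
-18*I(y) = -(-36)*(-3) = -18*6 = -108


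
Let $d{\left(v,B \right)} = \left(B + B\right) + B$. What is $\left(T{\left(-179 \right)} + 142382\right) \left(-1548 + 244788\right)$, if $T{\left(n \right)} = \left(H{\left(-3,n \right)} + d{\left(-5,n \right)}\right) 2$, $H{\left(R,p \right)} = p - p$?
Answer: $34371757920$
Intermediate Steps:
$H{\left(R,p \right)} = 0$
$d{\left(v,B \right)} = 3 B$ ($d{\left(v,B \right)} = 2 B + B = 3 B$)
$T{\left(n \right)} = 6 n$ ($T{\left(n \right)} = \left(0 + 3 n\right) 2 = 3 n 2 = 6 n$)
$\left(T{\left(-179 \right)} + 142382\right) \left(-1548 + 244788\right) = \left(6 \left(-179\right) + 142382\right) \left(-1548 + 244788\right) = \left(-1074 + 142382\right) 243240 = 141308 \cdot 243240 = 34371757920$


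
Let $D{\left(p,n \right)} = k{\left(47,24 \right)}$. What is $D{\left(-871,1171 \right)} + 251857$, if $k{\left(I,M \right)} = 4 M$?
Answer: $251953$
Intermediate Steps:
$D{\left(p,n \right)} = 96$ ($D{\left(p,n \right)} = 4 \cdot 24 = 96$)
$D{\left(-871,1171 \right)} + 251857 = 96 + 251857 = 251953$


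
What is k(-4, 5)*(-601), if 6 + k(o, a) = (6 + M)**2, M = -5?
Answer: 3005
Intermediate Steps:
k(o, a) = -5 (k(o, a) = -6 + (6 - 5)**2 = -6 + 1**2 = -6 + 1 = -5)
k(-4, 5)*(-601) = -5*(-601) = 3005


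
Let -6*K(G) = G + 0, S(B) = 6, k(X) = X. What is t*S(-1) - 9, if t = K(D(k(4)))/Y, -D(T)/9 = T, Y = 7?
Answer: -27/7 ≈ -3.8571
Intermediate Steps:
D(T) = -9*T
K(G) = -G/6 (K(G) = -(G + 0)/6 = -G/6)
t = 6/7 (t = -(-3)*4/2/7 = -⅙*(-36)*(⅐) = 6*(⅐) = 6/7 ≈ 0.85714)
t*S(-1) - 9 = (6/7)*6 - 9 = 36/7 - 9 = -27/7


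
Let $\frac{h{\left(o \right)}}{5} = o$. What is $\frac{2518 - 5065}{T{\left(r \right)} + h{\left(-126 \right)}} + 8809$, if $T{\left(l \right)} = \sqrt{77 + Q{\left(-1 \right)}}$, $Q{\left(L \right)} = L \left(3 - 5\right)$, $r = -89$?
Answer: $\frac{3497200799}{396821} + \frac{2547 \sqrt{79}}{396821} \approx 8813.1$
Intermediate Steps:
$h{\left(o \right)} = 5 o$
$Q{\left(L \right)} = - 2 L$ ($Q{\left(L \right)} = L \left(-2\right) = - 2 L$)
$T{\left(l \right)} = \sqrt{79}$ ($T{\left(l \right)} = \sqrt{77 - -2} = \sqrt{77 + 2} = \sqrt{79}$)
$\frac{2518 - 5065}{T{\left(r \right)} + h{\left(-126 \right)}} + 8809 = \frac{2518 - 5065}{\sqrt{79} + 5 \left(-126\right)} + 8809 = - \frac{2547}{\sqrt{79} - 630} + 8809 = - \frac{2547}{-630 + \sqrt{79}} + 8809 = 8809 - \frac{2547}{-630 + \sqrt{79}}$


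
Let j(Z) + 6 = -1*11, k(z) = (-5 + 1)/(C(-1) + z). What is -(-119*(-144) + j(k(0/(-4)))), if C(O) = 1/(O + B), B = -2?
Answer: -17119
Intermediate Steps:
C(O) = 1/(-2 + O) (C(O) = 1/(O - 2) = 1/(-2 + O))
k(z) = -4/(-⅓ + z) (k(z) = (-5 + 1)/(1/(-2 - 1) + z) = -4/(1/(-3) + z) = -4/(-⅓ + z))
j(Z) = -17 (j(Z) = -6 - 1*11 = -6 - 11 = -17)
-(-119*(-144) + j(k(0/(-4)))) = -(-119*(-144) - 17) = -(17136 - 17) = -1*17119 = -17119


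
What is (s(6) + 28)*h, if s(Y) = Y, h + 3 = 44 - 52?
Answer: -374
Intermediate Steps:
h = -11 (h = -3 + (44 - 52) = -3 - 8 = -11)
(s(6) + 28)*h = (6 + 28)*(-11) = 34*(-11) = -374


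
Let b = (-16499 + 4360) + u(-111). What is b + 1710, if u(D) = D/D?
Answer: -10428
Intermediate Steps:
u(D) = 1
b = -12138 (b = (-16499 + 4360) + 1 = -12139 + 1 = -12138)
b + 1710 = -12138 + 1710 = -10428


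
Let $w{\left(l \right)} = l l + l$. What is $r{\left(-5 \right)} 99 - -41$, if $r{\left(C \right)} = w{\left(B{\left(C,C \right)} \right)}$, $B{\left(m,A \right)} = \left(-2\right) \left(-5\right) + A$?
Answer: $3011$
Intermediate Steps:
$B{\left(m,A \right)} = 10 + A$
$w{\left(l \right)} = l + l^{2}$ ($w{\left(l \right)} = l^{2} + l = l + l^{2}$)
$r{\left(C \right)} = \left(10 + C\right) \left(11 + C\right)$ ($r{\left(C \right)} = \left(10 + C\right) \left(1 + \left(10 + C\right)\right) = \left(10 + C\right) \left(11 + C\right)$)
$r{\left(-5 \right)} 99 - -41 = \left(10 - 5\right) \left(11 - 5\right) 99 - -41 = 5 \cdot 6 \cdot 99 + \left(-14 + 55\right) = 30 \cdot 99 + 41 = 2970 + 41 = 3011$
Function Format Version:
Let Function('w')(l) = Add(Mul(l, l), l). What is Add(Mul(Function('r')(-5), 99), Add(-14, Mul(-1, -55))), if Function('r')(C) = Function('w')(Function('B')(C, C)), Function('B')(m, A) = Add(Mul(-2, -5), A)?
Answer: 3011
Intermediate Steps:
Function('B')(m, A) = Add(10, A)
Function('w')(l) = Add(l, Pow(l, 2)) (Function('w')(l) = Add(Pow(l, 2), l) = Add(l, Pow(l, 2)))
Function('r')(C) = Mul(Add(10, C), Add(11, C)) (Function('r')(C) = Mul(Add(10, C), Add(1, Add(10, C))) = Mul(Add(10, C), Add(11, C)))
Add(Mul(Function('r')(-5), 99), Add(-14, Mul(-1, -55))) = Add(Mul(Mul(Add(10, -5), Add(11, -5)), 99), Add(-14, Mul(-1, -55))) = Add(Mul(Mul(5, 6), 99), Add(-14, 55)) = Add(Mul(30, 99), 41) = Add(2970, 41) = 3011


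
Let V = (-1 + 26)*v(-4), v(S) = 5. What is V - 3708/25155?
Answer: 348963/2795 ≈ 124.85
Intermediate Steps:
V = 125 (V = (-1 + 26)*5 = 25*5 = 125)
V - 3708/25155 = 125 - 3708/25155 = 125 - 3708*1/25155 = 125 - 412/2795 = 348963/2795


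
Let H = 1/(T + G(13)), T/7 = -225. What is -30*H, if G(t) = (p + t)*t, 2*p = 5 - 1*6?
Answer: 12/565 ≈ 0.021239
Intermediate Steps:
p = -½ (p = (5 - 1*6)/2 = (5 - 6)/2 = (½)*(-1) = -½ ≈ -0.50000)
G(t) = t*(-½ + t) (G(t) = (-½ + t)*t = t*(-½ + t))
T = -1575 (T = 7*(-225) = -1575)
H = -2/2825 (H = 1/(-1575 + 13*(-½ + 13)) = 1/(-1575 + 13*(25/2)) = 1/(-1575 + 325/2) = 1/(-2825/2) = -2/2825 ≈ -0.00070796)
-30*H = -30*(-2/2825) = 12/565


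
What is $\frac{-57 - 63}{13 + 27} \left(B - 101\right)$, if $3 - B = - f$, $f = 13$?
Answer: $255$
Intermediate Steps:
$B = 16$ ($B = 3 - \left(-1\right) 13 = 3 - -13 = 3 + 13 = 16$)
$\frac{-57 - 63}{13 + 27} \left(B - 101\right) = \frac{-57 - 63}{13 + 27} \left(16 - 101\right) = - \frac{120}{40} \left(-85\right) = \left(-120\right) \frac{1}{40} \left(-85\right) = \left(-3\right) \left(-85\right) = 255$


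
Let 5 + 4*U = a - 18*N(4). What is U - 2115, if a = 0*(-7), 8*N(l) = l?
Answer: -4237/2 ≈ -2118.5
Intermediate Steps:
N(l) = l/8
a = 0
U = -7/2 (U = -5/4 + (0 - 9*4/4)/4 = -5/4 + (0 - 18*1/2)/4 = -5/4 + (0 - 9)/4 = -5/4 + (1/4)*(-9) = -5/4 - 9/4 = -7/2 ≈ -3.5000)
U - 2115 = -7/2 - 2115 = -4237/2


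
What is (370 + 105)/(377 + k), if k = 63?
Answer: 95/88 ≈ 1.0795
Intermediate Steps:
(370 + 105)/(377 + k) = (370 + 105)/(377 + 63) = 475/440 = 475*(1/440) = 95/88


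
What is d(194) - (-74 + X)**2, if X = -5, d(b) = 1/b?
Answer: -1210753/194 ≈ -6241.0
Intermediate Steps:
d(194) - (-74 + X)**2 = 1/194 - (-74 - 5)**2 = 1/194 - 1*(-79)**2 = 1/194 - 1*6241 = 1/194 - 6241 = -1210753/194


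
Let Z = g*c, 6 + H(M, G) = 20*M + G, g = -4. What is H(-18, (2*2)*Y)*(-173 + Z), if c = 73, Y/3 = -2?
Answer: 181350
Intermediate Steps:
Y = -6 (Y = 3*(-2) = -6)
H(M, G) = -6 + G + 20*M (H(M, G) = -6 + (20*M + G) = -6 + (G + 20*M) = -6 + G + 20*M)
Z = -292 (Z = -4*73 = -292)
H(-18, (2*2)*Y)*(-173 + Z) = (-6 + (2*2)*(-6) + 20*(-18))*(-173 - 292) = (-6 + 4*(-6) - 360)*(-465) = (-6 - 24 - 360)*(-465) = -390*(-465) = 181350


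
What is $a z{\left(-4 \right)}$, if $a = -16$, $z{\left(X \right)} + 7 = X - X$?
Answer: $112$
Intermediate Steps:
$z{\left(X \right)} = -7$ ($z{\left(X \right)} = -7 + \left(X - X\right) = -7 + 0 = -7$)
$a z{\left(-4 \right)} = \left(-16\right) \left(-7\right) = 112$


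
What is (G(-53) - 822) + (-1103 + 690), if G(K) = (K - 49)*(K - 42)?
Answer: 8455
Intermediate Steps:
G(K) = (-49 + K)*(-42 + K)
(G(-53) - 822) + (-1103 + 690) = ((2058 + (-53)² - 91*(-53)) - 822) + (-1103 + 690) = ((2058 + 2809 + 4823) - 822) - 413 = (9690 - 822) - 413 = 8868 - 413 = 8455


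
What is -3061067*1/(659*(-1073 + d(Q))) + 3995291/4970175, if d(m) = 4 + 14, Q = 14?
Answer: 3598348953604/691097863575 ≈ 5.2067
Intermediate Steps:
d(m) = 18
-3061067*1/(659*(-1073 + d(Q))) + 3995291/4970175 = -3061067*1/(659*(-1073 + 18)) + 3995291/4970175 = -3061067/(659*(-1055)) + 3995291*(1/4970175) = -3061067/(-695245) + 3995291/4970175 = -3061067*(-1/695245) + 3995291/4970175 = 3061067/695245 + 3995291/4970175 = 3598348953604/691097863575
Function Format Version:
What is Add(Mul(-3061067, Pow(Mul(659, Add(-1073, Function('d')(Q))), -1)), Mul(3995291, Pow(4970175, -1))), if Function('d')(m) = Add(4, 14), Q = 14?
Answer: Rational(3598348953604, 691097863575) ≈ 5.2067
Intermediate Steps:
Function('d')(m) = 18
Add(Mul(-3061067, Pow(Mul(659, Add(-1073, Function('d')(Q))), -1)), Mul(3995291, Pow(4970175, -1))) = Add(Mul(-3061067, Pow(Mul(659, Add(-1073, 18)), -1)), Mul(3995291, Pow(4970175, -1))) = Add(Mul(-3061067, Pow(Mul(659, -1055), -1)), Mul(3995291, Rational(1, 4970175))) = Add(Mul(-3061067, Pow(-695245, -1)), Rational(3995291, 4970175)) = Add(Mul(-3061067, Rational(-1, 695245)), Rational(3995291, 4970175)) = Add(Rational(3061067, 695245), Rational(3995291, 4970175)) = Rational(3598348953604, 691097863575)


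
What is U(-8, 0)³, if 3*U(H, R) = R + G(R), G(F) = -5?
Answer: -125/27 ≈ -4.6296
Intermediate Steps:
U(H, R) = -5/3 + R/3 (U(H, R) = (R - 5)/3 = (-5 + R)/3 = -5/3 + R/3)
U(-8, 0)³ = (-5/3 + (⅓)*0)³ = (-5/3 + 0)³ = (-5/3)³ = -125/27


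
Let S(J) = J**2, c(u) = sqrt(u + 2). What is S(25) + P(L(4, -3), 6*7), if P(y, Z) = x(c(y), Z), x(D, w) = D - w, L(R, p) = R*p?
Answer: 583 + I*sqrt(10) ≈ 583.0 + 3.1623*I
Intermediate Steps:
c(u) = sqrt(2 + u)
P(y, Z) = sqrt(2 + y) - Z
S(25) + P(L(4, -3), 6*7) = 25**2 + (sqrt(2 + 4*(-3)) - 6*7) = 625 + (sqrt(2 - 12) - 1*42) = 625 + (sqrt(-10) - 42) = 625 + (I*sqrt(10) - 42) = 625 + (-42 + I*sqrt(10)) = 583 + I*sqrt(10)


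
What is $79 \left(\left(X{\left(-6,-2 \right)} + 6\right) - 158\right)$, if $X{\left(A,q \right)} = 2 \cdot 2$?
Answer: $-11692$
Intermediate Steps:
$X{\left(A,q \right)} = 4$
$79 \left(\left(X{\left(-6,-2 \right)} + 6\right) - 158\right) = 79 \left(\left(4 + 6\right) - 158\right) = 79 \left(10 - 158\right) = 79 \left(-148\right) = -11692$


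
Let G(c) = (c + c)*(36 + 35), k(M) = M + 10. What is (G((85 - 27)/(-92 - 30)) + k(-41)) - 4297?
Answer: -268126/61 ≈ -4395.5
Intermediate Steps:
k(M) = 10 + M
G(c) = 142*c (G(c) = (2*c)*71 = 142*c)
(G((85 - 27)/(-92 - 30)) + k(-41)) - 4297 = (142*((85 - 27)/(-92 - 30)) + (10 - 41)) - 4297 = (142*(58/(-122)) - 31) - 4297 = (142*(58*(-1/122)) - 31) - 4297 = (142*(-29/61) - 31) - 4297 = (-4118/61 - 31) - 4297 = -6009/61 - 4297 = -268126/61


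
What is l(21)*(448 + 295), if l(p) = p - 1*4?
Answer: 12631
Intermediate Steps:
l(p) = -4 + p (l(p) = p - 4 = -4 + p)
l(21)*(448 + 295) = (-4 + 21)*(448 + 295) = 17*743 = 12631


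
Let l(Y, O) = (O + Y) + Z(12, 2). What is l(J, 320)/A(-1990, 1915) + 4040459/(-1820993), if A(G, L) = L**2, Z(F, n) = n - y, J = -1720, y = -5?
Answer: -14819808899524/6677991054425 ≈ -2.2192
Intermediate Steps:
Z(F, n) = 5 + n (Z(F, n) = n - 1*(-5) = n + 5 = 5 + n)
l(Y, O) = 7 + O + Y (l(Y, O) = (O + Y) + (5 + 2) = (O + Y) + 7 = 7 + O + Y)
l(J, 320)/A(-1990, 1915) + 4040459/(-1820993) = (7 + 320 - 1720)/(1915**2) + 4040459/(-1820993) = -1393/3667225 + 4040459*(-1/1820993) = -1393*1/3667225 - 4040459/1820993 = -1393/3667225 - 4040459/1820993 = -14819808899524/6677991054425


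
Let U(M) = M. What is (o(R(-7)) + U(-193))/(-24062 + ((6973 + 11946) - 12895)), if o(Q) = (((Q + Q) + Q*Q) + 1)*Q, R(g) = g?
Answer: 445/18038 ≈ 0.024670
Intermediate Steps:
o(Q) = Q*(1 + Q² + 2*Q) (o(Q) = ((2*Q + Q²) + 1)*Q = ((Q² + 2*Q) + 1)*Q = (1 + Q² + 2*Q)*Q = Q*(1 + Q² + 2*Q))
(o(R(-7)) + U(-193))/(-24062 + ((6973 + 11946) - 12895)) = (-7*(1 + (-7)² + 2*(-7)) - 193)/(-24062 + ((6973 + 11946) - 12895)) = (-7*(1 + 49 - 14) - 193)/(-24062 + (18919 - 12895)) = (-7*36 - 193)/(-24062 + 6024) = (-252 - 193)/(-18038) = -445*(-1/18038) = 445/18038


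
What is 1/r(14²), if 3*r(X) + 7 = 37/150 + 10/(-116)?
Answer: -6525/14876 ≈ -0.43863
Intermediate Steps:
r(X) = -14876/6525 (r(X) = -7/3 + (37/150 + 10/(-116))/3 = -7/3 + (37*(1/150) + 10*(-1/116))/3 = -7/3 + (37/150 - 5/58)/3 = -7/3 + (⅓)*(349/2175) = -7/3 + 349/6525 = -14876/6525)
1/r(14²) = 1/(-14876/6525) = -6525/14876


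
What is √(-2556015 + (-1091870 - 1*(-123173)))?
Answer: 2*I*√881178 ≈ 1877.4*I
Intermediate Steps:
√(-2556015 + (-1091870 - 1*(-123173))) = √(-2556015 + (-1091870 + 123173)) = √(-2556015 - 968697) = √(-3524712) = 2*I*√881178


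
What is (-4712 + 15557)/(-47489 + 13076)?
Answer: -3615/11471 ≈ -0.31514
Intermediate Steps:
(-4712 + 15557)/(-47489 + 13076) = 10845/(-34413) = 10845*(-1/34413) = -3615/11471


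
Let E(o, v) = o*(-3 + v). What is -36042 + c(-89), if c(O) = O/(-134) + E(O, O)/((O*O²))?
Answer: -38254790747/1061414 ≈ -36041.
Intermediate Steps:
c(O) = -O/134 + (-3 + O)/O² (c(O) = O/(-134) + (O*(-3 + O))/((O*O²)) = O*(-1/134) + (O*(-3 + O))/(O³) = -O/134 + (O*(-3 + O))/O³ = -O/134 + (-3 + O)/O²)
-36042 + c(-89) = -36042 + (-3 - 89 - 1/134*(-89)³)/(-89)² = -36042 + (-3 - 89 - 1/134*(-704969))/7921 = -36042 + (-3 - 89 + 704969/134)/7921 = -36042 + (1/7921)*(692641/134) = -36042 + 692641/1061414 = -38254790747/1061414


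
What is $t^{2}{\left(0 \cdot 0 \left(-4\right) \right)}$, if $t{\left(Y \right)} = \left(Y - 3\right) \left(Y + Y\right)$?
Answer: $0$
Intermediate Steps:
$t{\left(Y \right)} = 2 Y \left(-3 + Y\right)$ ($t{\left(Y \right)} = \left(-3 + Y\right) 2 Y = 2 Y \left(-3 + Y\right)$)
$t^{2}{\left(0 \cdot 0 \left(-4\right) \right)} = \left(2 \cdot 0 \cdot 0 \left(-4\right) \left(-3 + 0 \cdot 0 \left(-4\right)\right)\right)^{2} = \left(2 \cdot 0 \left(-4\right) \left(-3 + 0 \left(-4\right)\right)\right)^{2} = \left(2 \cdot 0 \left(-3 + 0\right)\right)^{2} = \left(2 \cdot 0 \left(-3\right)\right)^{2} = 0^{2} = 0$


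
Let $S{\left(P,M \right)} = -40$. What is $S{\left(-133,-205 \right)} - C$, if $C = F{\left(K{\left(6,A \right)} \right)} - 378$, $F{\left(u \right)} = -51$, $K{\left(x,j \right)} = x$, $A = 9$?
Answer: $389$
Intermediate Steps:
$C = -429$ ($C = -51 - 378 = -429$)
$S{\left(-133,-205 \right)} - C = -40 - -429 = -40 + 429 = 389$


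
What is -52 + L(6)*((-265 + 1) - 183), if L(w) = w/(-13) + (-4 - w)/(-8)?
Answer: -21031/52 ≈ -404.44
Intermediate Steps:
L(w) = ½ + 5*w/104 (L(w) = w*(-1/13) + (-4 - w)*(-⅛) = -w/13 + (½ + w/8) = ½ + 5*w/104)
-52 + L(6)*((-265 + 1) - 183) = -52 + (½ + (5/104)*6)*((-265 + 1) - 183) = -52 + (½ + 15/52)*(-264 - 183) = -52 + (41/52)*(-447) = -52 - 18327/52 = -21031/52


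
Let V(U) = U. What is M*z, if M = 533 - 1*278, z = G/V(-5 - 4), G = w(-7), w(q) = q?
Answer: 595/3 ≈ 198.33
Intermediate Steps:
G = -7
z = 7/9 (z = -7/(-5 - 4) = -7/(-9) = -7*(-1/9) = 7/9 ≈ 0.77778)
M = 255 (M = 533 - 278 = 255)
M*z = 255*(7/9) = 595/3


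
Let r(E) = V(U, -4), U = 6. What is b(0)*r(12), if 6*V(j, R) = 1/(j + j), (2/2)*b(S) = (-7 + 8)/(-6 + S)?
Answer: -1/432 ≈ -0.0023148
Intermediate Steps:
b(S) = 1/(-6 + S) (b(S) = (-7 + 8)/(-6 + S) = 1/(-6 + S))
V(j, R) = 1/(12*j) (V(j, R) = 1/(6*(j + j)) = 1/(6*((2*j))) = (1/(2*j))/6 = 1/(12*j))
r(E) = 1/72 (r(E) = (1/12)/6 = (1/12)*(⅙) = 1/72)
b(0)*r(12) = (1/72)/(-6 + 0) = (1/72)/(-6) = -⅙*1/72 = -1/432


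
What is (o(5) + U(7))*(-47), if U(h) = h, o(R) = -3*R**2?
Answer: 3196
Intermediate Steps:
(o(5) + U(7))*(-47) = (-3*5**2 + 7)*(-47) = (-3*25 + 7)*(-47) = (-75 + 7)*(-47) = -68*(-47) = 3196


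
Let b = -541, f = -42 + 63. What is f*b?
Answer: -11361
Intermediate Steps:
f = 21
f*b = 21*(-541) = -11361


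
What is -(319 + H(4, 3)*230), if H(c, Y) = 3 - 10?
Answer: 1291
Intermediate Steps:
H(c, Y) = -7
-(319 + H(4, 3)*230) = -(319 - 7*230) = -(319 - 1610) = -1*(-1291) = 1291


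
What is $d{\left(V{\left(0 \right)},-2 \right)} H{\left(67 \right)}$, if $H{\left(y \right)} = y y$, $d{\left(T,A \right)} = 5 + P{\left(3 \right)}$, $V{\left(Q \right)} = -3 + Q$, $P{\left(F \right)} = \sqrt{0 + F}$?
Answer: $22445 + 4489 \sqrt{3} \approx 30220.0$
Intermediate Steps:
$P{\left(F \right)} = \sqrt{F}$
$d{\left(T,A \right)} = 5 + \sqrt{3}$
$H{\left(y \right)} = y^{2}$
$d{\left(V{\left(0 \right)},-2 \right)} H{\left(67 \right)} = \left(5 + \sqrt{3}\right) 67^{2} = \left(5 + \sqrt{3}\right) 4489 = 22445 + 4489 \sqrt{3}$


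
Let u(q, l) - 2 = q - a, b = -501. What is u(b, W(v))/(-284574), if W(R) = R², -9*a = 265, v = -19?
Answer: 2113/1280583 ≈ 0.0016500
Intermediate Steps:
a = -265/9 (a = -⅑*265 = -265/9 ≈ -29.444)
u(q, l) = 283/9 + q (u(q, l) = 2 + (q - 1*(-265/9)) = 2 + (q + 265/9) = 2 + (265/9 + q) = 283/9 + q)
u(b, W(v))/(-284574) = (283/9 - 501)/(-284574) = -4226/9*(-1/284574) = 2113/1280583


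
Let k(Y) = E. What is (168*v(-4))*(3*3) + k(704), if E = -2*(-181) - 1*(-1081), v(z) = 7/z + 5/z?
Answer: -3093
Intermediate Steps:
v(z) = 12/z
E = 1443 (E = 362 + 1081 = 1443)
k(Y) = 1443
(168*v(-4))*(3*3) + k(704) = (168*(12/(-4)))*(3*3) + 1443 = (168*(12*(-¼)))*9 + 1443 = (168*(-3))*9 + 1443 = -504*9 + 1443 = -4536 + 1443 = -3093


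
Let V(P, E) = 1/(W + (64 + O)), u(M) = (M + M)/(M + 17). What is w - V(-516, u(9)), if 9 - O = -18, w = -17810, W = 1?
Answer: -1638521/92 ≈ -17810.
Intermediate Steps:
u(M) = 2*M/(17 + M) (u(M) = (2*M)/(17 + M) = 2*M/(17 + M))
O = 27 (O = 9 - 1*(-18) = 9 + 18 = 27)
V(P, E) = 1/92 (V(P, E) = 1/(1 + (64 + 27)) = 1/(1 + 91) = 1/92)
w - V(-516, u(9)) = -17810 - 1*1/92 = -17810 - 1/92 = -1638521/92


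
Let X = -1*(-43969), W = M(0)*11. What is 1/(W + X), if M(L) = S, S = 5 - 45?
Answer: 1/43529 ≈ 2.2973e-5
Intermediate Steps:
S = -40
M(L) = -40
W = -440 (W = -40*11 = -440)
X = 43969
1/(W + X) = 1/(-440 + 43969) = 1/43529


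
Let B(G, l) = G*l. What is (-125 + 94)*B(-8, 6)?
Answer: 1488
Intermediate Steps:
(-125 + 94)*B(-8, 6) = (-125 + 94)*(-8*6) = -31*(-48) = 1488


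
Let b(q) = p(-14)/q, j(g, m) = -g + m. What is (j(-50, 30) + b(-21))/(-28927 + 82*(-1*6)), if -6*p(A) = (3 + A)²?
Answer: -10201/3706794 ≈ -0.0027520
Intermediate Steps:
p(A) = -(3 + A)²/6
j(g, m) = m - g
b(q) = -121/(6*q) (b(q) = (-(3 - 14)²/6)/q = (-⅙*(-11)²)/q = (-⅙*121)/q = -121/(6*q))
(j(-50, 30) + b(-21))/(-28927 + 82*(-1*6)) = ((30 - 1*(-50)) - 121/6/(-21))/(-28927 + 82*(-1*6)) = ((30 + 50) - 121/6*(-1/21))/(-28927 + 82*(-6)) = (80 + 121/126)/(-28927 - 492) = (10201/126)/(-29419) = (10201/126)*(-1/29419) = -10201/3706794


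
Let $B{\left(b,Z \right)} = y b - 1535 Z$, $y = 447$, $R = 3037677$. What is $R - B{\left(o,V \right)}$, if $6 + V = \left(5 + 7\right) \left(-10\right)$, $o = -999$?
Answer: $3290820$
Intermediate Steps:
$V = -126$ ($V = -6 + \left(5 + 7\right) \left(-10\right) = -6 + 12 \left(-10\right) = -6 - 120 = -126$)
$B{\left(b,Z \right)} = - 1535 Z + 447 b$ ($B{\left(b,Z \right)} = 447 b - 1535 Z = - 1535 Z + 447 b$)
$R - B{\left(o,V \right)} = 3037677 - \left(\left(-1535\right) \left(-126\right) + 447 \left(-999\right)\right) = 3037677 - \left(193410 - 446553\right) = 3037677 - -253143 = 3037677 + 253143 = 3290820$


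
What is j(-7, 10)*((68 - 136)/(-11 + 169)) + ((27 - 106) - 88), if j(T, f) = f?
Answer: -13533/79 ≈ -171.30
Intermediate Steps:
j(-7, 10)*((68 - 136)/(-11 + 169)) + ((27 - 106) - 88) = 10*((68 - 136)/(-11 + 169)) + ((27 - 106) - 88) = 10*(-68/158) + (-79 - 88) = 10*(-68*1/158) - 167 = 10*(-34/79) - 167 = -340/79 - 167 = -13533/79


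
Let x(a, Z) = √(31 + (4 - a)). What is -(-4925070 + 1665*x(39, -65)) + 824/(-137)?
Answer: 674733766/137 - 3330*I ≈ 4.9251e+6 - 3330.0*I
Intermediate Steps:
x(a, Z) = √(35 - a)
-(-4925070 + 1665*x(39, -65)) + 824/(-137) = -(-4925070 + 1665*√(35 - 1*39)) + 824/(-137) = -(-4925070 + 1665*√(35 - 39)) + 824*(-1/137) = -(-4925070 + 3330*I) - 824/137 = -1665*(-2958 + 2*I) - 824/137 = (4925070 - 3330*I) - 824/137 = 674733766/137 - 3330*I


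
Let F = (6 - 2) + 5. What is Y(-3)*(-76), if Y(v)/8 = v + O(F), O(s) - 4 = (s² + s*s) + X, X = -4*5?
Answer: -86944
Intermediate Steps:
X = -20
F = 9 (F = 4 + 5 = 9)
O(s) = -16 + 2*s² (O(s) = 4 + ((s² + s*s) - 20) = 4 + ((s² + s²) - 20) = 4 + (2*s² - 20) = 4 + (-20 + 2*s²) = -16 + 2*s²)
Y(v) = 1168 + 8*v (Y(v) = 8*(v + (-16 + 2*9²)) = 8*(v + (-16 + 2*81)) = 8*(v + (-16 + 162)) = 8*(v + 146) = 8*(146 + v) = 1168 + 8*v)
Y(-3)*(-76) = (1168 + 8*(-3))*(-76) = (1168 - 24)*(-76) = 1144*(-76) = -86944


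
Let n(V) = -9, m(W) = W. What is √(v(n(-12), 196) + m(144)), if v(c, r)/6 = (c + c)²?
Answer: 6*√58 ≈ 45.695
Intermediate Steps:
v(c, r) = 24*c² (v(c, r) = 6*(c + c)² = 6*(2*c)² = 6*(4*c²) = 24*c²)
√(v(n(-12), 196) + m(144)) = √(24*(-9)² + 144) = √(24*81 + 144) = √(1944 + 144) = √2088 = 6*√58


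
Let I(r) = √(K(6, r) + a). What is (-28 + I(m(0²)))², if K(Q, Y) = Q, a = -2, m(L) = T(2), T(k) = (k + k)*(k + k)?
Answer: 676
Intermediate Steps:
T(k) = 4*k² (T(k) = (2*k)*(2*k) = 4*k²)
m(L) = 16 (m(L) = 4*2² = 4*4 = 16)
I(r) = 2 (I(r) = √(6 - 2) = √4 = 2)
(-28 + I(m(0²)))² = (-28 + 2)² = (-26)² = 676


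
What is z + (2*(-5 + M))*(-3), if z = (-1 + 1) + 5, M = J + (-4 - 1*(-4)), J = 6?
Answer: -1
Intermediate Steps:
M = 6 (M = 6 + (-4 - 1*(-4)) = 6 + (-4 + 4) = 6 + 0 = 6)
z = 5 (z = 0 + 5 = 5)
z + (2*(-5 + M))*(-3) = 5 + (2*(-5 + 6))*(-3) = 5 + (2*1)*(-3) = 5 + 2*(-3) = 5 - 6 = -1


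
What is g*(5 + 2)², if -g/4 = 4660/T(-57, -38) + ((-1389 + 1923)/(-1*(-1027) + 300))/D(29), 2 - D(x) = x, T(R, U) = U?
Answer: 5454792112/226917 ≈ 24039.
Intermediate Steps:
D(x) = 2 - x
g = 111322288/226917 (g = -4*(4660/(-38) + ((-1389 + 1923)/(-1*(-1027) + 300))/(2 - 1*29)) = -4*(4660*(-1/38) + (534/(1027 + 300))/(2 - 29)) = -4*(-2330/19 + (534/1327)/(-27)) = -4*(-2330/19 + (534*(1/1327))*(-1/27)) = -4*(-2330/19 + (534/1327)*(-1/27)) = -4*(-2330/19 - 178/11943) = -4*(-27830572/226917) = 111322288/226917 ≈ 490.59)
g*(5 + 2)² = 111322288*(5 + 2)²/226917 = (111322288/226917)*7² = (111322288/226917)*49 = 5454792112/226917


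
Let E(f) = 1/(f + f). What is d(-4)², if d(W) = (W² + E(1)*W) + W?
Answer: 100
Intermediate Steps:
E(f) = 1/(2*f)
d(W) = W² + 3*W/2 (d(W) = (W² + ((½)/1)*W) + W = (W² + ((½)*1)*W) + W = (W² + W/2) + W = W² + 3*W/2)
d(-4)² = ((½)*(-4)*(3 + 2*(-4)))² = ((½)*(-4)*(3 - 8))² = ((½)*(-4)*(-5))² = 10² = 100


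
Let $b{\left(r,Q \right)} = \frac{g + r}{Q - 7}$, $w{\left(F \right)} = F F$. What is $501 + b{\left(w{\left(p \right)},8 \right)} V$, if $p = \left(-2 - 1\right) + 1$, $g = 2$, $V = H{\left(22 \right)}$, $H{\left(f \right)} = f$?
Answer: $633$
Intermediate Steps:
$V = 22$
$p = -2$ ($p = -3 + 1 = -2$)
$w{\left(F \right)} = F^{2}$
$b{\left(r,Q \right)} = \frac{2 + r}{-7 + Q}$ ($b{\left(r,Q \right)} = \frac{2 + r}{Q - 7} = \frac{2 + r}{-7 + Q}$)
$501 + b{\left(w{\left(p \right)},8 \right)} V = 501 + \frac{2 + \left(-2\right)^{2}}{-7 + 8} \cdot 22 = 501 + \frac{2 + 4}{1} \cdot 22 = 501 + 1 \cdot 6 \cdot 22 = 501 + 6 \cdot 22 = 501 + 132 = 633$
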